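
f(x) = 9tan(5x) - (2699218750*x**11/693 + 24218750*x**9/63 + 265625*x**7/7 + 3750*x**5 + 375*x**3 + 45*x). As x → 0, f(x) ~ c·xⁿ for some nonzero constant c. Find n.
13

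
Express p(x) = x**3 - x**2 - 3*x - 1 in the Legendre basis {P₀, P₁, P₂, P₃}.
(-4/3)P₀ + (-12/5)P₁ + (-2/3)P₂ + (2/5)P₃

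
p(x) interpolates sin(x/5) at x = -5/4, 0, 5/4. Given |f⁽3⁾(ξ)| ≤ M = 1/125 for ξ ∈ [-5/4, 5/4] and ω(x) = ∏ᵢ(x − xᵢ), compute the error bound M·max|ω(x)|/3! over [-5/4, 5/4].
sqrt(3)/1728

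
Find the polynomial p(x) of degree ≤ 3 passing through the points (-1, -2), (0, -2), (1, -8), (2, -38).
-3*x**3 - 3*x**2 - 2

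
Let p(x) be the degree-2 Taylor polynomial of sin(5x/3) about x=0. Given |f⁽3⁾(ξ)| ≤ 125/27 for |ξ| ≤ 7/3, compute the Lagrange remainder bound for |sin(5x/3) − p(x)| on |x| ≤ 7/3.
42875/4374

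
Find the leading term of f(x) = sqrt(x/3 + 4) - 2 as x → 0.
x/12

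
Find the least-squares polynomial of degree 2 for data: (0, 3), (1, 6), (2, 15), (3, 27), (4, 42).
93/35 + (153/70)x + (27/14)x²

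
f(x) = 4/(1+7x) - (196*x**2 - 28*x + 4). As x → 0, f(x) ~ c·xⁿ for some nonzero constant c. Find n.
3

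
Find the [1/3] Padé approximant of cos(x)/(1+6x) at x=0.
(1 - 5*x/72)/(427*x**3/144 + x**2/12 + 427*x/72 + 1)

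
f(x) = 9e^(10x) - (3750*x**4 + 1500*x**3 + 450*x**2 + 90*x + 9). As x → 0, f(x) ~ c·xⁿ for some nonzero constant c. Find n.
5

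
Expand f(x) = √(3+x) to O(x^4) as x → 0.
sqrt(3) + sqrt(3)*x/6 - sqrt(3)*x**2/72 + sqrt(3)*x**3/432 + O(x**4)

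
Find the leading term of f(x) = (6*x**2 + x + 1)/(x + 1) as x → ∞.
6*x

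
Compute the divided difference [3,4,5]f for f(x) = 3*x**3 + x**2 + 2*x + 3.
37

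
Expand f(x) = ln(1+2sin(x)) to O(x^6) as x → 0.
2*x - 2*x**2 + 7*x**3/3 - 10*x**4/3 + 61*x**5/12 + O(x**6)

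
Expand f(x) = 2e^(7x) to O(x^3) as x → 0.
2 + 14*x + 49*x**2 + O(x**3)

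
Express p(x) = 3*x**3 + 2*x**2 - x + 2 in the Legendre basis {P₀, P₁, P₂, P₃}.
(8/3)P₀ + (4/5)P₁ + (4/3)P₂ + (6/5)P₃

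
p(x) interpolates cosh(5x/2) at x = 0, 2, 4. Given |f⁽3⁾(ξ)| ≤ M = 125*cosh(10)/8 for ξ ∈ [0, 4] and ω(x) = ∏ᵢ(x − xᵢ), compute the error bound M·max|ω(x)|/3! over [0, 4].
125*sqrt(3)*cosh(10)/27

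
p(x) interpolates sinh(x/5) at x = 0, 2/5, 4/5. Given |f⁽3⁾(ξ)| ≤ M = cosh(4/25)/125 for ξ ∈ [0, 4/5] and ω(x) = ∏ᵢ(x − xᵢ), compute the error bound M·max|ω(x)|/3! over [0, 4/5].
8*sqrt(3)*cosh(4/25)/421875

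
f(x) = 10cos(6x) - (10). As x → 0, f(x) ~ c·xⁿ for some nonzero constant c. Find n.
2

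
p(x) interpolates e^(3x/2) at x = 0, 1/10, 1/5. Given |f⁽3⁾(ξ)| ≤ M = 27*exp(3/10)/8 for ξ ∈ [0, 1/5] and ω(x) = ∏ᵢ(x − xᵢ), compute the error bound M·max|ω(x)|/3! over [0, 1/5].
sqrt(3)*exp(3/10)/8000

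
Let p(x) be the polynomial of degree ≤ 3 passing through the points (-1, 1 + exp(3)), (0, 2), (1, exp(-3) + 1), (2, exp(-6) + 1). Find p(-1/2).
(-5*exp(3) + 1 + (31 + 5*exp(3))*exp(6))*exp(-6)/16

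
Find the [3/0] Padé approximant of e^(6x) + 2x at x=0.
36*x**3 + 18*x**2 + 8*x + 1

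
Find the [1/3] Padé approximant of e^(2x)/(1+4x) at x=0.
(7*x/10 + 1)/(37*x**3/15 - 23*x**2/5 + 27*x/10 + 1)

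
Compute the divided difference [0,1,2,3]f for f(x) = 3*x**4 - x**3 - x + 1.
17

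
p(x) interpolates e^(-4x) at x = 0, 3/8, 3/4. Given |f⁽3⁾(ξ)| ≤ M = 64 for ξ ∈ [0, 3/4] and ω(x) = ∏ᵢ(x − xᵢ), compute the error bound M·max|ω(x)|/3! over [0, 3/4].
sqrt(3)/8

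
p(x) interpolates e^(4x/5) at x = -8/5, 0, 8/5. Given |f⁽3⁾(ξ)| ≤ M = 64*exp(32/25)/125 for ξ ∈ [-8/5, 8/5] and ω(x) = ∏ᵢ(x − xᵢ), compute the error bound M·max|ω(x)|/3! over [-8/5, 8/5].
32768*sqrt(3)*exp(32/25)/421875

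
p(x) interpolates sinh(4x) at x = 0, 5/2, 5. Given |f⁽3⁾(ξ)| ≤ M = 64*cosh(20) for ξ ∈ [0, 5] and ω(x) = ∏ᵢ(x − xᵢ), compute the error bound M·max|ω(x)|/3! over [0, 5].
1000*sqrt(3)*cosh(20)/27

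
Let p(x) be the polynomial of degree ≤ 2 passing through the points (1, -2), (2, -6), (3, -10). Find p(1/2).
0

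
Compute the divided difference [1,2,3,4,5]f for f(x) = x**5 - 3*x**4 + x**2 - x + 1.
12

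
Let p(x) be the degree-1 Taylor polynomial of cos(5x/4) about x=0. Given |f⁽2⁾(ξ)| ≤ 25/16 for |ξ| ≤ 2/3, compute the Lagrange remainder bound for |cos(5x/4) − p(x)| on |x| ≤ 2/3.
25/72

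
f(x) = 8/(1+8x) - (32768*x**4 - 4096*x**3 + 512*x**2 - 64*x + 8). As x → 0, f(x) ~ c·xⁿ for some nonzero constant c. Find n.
5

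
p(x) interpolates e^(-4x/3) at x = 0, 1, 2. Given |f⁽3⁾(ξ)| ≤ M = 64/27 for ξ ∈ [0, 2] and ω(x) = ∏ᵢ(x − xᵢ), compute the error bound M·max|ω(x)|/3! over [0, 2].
64*sqrt(3)/729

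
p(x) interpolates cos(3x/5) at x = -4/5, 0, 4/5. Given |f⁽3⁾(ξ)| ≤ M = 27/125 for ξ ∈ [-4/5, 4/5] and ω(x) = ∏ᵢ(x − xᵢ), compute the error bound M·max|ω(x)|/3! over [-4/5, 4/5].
64*sqrt(3)/15625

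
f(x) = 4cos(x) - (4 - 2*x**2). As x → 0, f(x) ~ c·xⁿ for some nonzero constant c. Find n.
4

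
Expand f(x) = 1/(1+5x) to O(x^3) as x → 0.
1 - 5*x + 25*x**2 + O(x**3)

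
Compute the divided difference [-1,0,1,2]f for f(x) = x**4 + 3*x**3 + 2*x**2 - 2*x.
5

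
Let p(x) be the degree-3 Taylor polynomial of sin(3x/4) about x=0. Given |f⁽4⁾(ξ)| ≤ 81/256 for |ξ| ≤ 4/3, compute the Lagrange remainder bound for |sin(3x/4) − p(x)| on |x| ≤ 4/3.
1/24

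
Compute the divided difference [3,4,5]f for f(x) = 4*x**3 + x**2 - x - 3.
49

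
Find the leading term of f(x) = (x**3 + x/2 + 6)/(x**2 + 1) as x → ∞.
x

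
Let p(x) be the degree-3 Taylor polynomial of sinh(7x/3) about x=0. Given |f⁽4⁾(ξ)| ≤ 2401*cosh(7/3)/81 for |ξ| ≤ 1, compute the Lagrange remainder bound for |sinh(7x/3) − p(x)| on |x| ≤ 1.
2401*cosh(7/3)/1944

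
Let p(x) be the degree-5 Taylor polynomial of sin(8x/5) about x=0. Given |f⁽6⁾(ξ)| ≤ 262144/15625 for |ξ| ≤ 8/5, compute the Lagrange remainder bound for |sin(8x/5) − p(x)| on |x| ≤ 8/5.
4294967296/10986328125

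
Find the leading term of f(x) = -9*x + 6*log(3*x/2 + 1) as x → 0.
-27*x**2/4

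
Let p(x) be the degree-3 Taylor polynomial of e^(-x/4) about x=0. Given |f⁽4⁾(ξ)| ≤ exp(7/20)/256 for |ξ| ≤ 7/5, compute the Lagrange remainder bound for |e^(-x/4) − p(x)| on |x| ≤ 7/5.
2401*exp(7/20)/3840000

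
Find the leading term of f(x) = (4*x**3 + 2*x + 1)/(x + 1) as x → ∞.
4*x**2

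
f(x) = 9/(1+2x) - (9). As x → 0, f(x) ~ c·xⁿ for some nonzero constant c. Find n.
1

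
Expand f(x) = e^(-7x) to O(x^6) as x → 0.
1 - 7*x + 49*x**2/2 - 343*x**3/6 + 2401*x**4/24 - 16807*x**5/120 + O(x**6)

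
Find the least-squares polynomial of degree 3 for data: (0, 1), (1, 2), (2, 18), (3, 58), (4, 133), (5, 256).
6/7 + (-34/21)x + (19/14)x² + (11/6)x³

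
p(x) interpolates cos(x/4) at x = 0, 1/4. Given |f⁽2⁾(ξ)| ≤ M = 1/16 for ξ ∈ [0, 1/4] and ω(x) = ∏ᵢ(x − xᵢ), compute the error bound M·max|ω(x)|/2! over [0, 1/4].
1/2048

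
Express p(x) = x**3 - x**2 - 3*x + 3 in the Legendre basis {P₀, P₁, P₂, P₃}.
(8/3)P₀ + (-12/5)P₁ + (-2/3)P₂ + (2/5)P₃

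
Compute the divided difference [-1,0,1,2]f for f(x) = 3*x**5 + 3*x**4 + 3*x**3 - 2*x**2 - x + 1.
24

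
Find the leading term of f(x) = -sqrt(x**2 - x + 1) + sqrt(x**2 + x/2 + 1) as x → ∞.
3/4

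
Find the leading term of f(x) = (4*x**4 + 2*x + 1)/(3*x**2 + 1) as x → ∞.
4*x**2/3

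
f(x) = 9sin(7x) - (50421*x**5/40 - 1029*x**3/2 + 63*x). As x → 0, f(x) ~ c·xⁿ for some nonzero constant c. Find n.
7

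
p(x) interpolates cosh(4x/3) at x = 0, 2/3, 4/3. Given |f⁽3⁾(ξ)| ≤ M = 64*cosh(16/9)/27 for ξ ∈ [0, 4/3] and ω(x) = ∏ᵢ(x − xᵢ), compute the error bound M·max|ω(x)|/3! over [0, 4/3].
512*sqrt(3)*cosh(16/9)/19683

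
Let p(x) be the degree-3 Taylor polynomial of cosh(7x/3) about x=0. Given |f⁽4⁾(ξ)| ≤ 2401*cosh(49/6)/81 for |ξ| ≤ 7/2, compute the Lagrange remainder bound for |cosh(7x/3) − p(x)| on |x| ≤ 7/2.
5764801*cosh(49/6)/31104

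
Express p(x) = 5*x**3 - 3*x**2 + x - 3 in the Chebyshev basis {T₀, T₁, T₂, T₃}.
(-9/2)T₀ + (19/4)T₁ + (-3/2)T₂ + (5/4)T₃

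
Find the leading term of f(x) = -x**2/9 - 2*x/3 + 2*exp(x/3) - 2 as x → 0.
x**3/81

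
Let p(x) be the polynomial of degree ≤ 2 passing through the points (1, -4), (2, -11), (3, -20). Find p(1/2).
-5/4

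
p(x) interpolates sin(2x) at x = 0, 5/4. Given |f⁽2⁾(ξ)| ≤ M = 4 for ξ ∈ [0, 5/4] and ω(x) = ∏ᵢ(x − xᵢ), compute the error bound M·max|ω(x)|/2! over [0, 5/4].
25/32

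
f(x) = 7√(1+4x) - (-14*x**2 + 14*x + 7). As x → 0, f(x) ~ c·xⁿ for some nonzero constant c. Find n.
3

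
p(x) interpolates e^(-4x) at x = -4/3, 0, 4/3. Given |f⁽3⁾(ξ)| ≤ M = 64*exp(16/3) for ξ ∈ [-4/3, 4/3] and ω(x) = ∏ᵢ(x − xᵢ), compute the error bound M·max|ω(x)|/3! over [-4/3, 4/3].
4096*sqrt(3)*exp(16/3)/729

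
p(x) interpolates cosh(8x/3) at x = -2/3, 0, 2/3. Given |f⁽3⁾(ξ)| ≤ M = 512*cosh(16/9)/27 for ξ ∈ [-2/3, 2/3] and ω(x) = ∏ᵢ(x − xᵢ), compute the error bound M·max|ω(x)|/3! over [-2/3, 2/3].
4096*sqrt(3)*cosh(16/9)/19683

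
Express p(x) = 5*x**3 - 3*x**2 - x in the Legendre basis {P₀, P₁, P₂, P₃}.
-P₀ + (2)P₁ + (-2)P₂ + (2)P₃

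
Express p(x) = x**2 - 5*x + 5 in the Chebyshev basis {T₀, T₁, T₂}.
(11/2)T₀ + (-5)T₁ + (1/2)T₂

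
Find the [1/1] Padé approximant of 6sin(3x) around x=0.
18*x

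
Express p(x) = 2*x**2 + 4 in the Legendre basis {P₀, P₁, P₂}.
(14/3)P₀ + (4/3)P₂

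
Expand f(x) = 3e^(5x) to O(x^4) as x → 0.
3 + 15*x + 75*x**2/2 + 125*x**3/2 + O(x**4)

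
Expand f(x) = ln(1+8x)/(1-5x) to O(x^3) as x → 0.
8*x + 8*x**2 + O(x**3)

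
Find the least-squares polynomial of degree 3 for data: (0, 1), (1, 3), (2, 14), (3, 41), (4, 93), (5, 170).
76/63 + (-727/378)x + (79/36)x² + (107/108)x³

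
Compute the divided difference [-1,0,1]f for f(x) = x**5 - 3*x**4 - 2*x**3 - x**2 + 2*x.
-4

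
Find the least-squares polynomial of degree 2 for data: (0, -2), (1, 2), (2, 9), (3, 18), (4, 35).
-8/5 + x + (2)x²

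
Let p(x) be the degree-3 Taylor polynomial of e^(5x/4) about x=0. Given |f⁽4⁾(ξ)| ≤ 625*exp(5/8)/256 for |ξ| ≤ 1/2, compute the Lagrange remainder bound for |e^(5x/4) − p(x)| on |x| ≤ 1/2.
625*exp(5/8)/98304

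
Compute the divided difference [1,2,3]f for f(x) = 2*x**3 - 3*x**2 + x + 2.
9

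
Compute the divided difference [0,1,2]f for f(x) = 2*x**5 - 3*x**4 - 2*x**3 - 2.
3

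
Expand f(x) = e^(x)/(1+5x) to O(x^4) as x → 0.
1 - 4*x + 41*x**2/2 - 307*x**3/3 + O(x**4)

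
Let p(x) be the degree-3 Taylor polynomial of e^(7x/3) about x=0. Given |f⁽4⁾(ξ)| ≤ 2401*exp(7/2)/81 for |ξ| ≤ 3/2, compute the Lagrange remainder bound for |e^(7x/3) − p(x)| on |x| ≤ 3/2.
2401*exp(7/2)/384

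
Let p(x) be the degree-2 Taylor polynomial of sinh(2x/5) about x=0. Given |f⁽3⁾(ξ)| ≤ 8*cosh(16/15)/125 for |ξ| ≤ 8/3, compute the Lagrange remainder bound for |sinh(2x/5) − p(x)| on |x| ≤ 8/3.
2048*cosh(16/15)/10125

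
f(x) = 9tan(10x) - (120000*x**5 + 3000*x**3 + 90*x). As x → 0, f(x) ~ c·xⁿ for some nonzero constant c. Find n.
7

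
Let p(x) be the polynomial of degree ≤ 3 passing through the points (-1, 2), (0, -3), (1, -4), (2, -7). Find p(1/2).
-29/8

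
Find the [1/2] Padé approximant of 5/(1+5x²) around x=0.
5/(5*x**2 + 1)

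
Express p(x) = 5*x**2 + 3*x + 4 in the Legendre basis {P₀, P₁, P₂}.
(17/3)P₀ + (3)P₁ + (10/3)P₂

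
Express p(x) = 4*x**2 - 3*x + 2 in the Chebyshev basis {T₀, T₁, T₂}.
(4)T₀ + (-3)T₁ + (2)T₂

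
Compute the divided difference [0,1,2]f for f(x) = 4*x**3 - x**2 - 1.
11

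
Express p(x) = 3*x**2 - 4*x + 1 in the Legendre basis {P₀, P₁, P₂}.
(2)P₀ + (-4)P₁ + (2)P₂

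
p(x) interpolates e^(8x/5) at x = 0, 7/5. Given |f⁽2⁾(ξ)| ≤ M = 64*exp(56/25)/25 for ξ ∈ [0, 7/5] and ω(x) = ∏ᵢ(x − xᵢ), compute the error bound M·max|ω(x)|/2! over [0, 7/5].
392*exp(56/25)/625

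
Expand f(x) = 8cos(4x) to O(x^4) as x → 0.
8 - 64*x**2 + O(x**4)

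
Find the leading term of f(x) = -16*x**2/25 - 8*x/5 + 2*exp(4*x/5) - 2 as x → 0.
64*x**3/375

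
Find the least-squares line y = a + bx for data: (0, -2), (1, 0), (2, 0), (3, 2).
a = -9/5, b = 6/5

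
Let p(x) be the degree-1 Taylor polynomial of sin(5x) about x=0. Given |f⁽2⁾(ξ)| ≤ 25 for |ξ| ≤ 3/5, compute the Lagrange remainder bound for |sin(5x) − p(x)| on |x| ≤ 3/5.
9/2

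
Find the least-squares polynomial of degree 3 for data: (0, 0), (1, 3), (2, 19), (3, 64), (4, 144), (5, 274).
1/9 + (-487/378)x + (457/252)x² + (203/108)x³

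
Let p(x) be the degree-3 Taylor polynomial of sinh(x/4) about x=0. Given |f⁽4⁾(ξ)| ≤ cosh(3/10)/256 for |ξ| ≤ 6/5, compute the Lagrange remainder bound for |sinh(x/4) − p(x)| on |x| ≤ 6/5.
27*cosh(3/10)/80000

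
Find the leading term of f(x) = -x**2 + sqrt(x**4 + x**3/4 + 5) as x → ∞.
x/8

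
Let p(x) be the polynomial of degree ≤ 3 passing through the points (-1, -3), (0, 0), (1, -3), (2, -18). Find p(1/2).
-3/8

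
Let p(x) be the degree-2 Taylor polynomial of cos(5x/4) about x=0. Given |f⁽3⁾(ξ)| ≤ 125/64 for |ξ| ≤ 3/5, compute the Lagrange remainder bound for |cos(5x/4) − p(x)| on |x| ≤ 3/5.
9/128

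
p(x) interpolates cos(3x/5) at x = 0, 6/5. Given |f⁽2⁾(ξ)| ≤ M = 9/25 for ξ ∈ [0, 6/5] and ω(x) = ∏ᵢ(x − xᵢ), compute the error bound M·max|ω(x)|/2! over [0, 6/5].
81/1250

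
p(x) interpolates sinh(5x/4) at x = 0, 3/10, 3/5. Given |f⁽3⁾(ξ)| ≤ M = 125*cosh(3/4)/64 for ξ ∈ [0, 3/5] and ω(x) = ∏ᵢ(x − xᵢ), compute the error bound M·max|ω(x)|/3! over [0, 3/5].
sqrt(3)*cosh(3/4)/512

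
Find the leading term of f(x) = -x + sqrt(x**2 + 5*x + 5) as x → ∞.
5/2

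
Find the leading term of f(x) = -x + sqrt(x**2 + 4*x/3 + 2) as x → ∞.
2/3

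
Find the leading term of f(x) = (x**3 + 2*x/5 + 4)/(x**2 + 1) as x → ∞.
x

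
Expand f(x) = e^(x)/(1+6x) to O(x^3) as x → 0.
1 - 5*x + 61*x**2/2 + O(x**3)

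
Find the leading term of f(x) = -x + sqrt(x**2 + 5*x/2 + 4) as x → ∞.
5/4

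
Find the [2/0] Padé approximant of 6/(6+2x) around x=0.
x**2/9 - x/3 + 1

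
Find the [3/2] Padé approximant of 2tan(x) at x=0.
2*x*(15 - x**2)/(15*(1 - 2*x**2/5))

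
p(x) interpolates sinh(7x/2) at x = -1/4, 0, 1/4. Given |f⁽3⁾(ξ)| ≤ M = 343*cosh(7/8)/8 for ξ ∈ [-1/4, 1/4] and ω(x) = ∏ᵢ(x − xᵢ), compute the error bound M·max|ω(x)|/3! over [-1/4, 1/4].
343*sqrt(3)*cosh(7/8)/13824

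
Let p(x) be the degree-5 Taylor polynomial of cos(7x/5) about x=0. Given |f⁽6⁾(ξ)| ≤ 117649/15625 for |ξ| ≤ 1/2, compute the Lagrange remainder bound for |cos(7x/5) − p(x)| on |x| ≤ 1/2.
117649/720000000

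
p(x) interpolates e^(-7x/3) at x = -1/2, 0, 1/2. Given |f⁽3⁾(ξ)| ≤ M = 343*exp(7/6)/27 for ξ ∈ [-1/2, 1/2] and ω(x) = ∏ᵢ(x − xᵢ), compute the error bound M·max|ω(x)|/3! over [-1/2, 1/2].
343*sqrt(3)*exp(7/6)/5832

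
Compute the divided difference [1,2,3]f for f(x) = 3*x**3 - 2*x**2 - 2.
16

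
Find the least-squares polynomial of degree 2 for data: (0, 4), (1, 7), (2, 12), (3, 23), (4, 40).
156/35 + (-32/35)x + (17/7)x²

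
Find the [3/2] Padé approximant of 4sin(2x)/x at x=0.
(8 - 56*x**2/15)/(x**2/5 + 1)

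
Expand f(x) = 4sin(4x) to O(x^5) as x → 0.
16*x - 128*x**3/3 + O(x**5)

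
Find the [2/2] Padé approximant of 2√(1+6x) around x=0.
(45*x**2/2 + 15*x + 2)/(9*x**2/4 + 9*x/2 + 1)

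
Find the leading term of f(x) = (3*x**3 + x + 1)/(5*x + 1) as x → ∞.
3*x**2/5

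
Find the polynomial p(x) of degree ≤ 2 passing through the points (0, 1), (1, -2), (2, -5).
1 - 3*x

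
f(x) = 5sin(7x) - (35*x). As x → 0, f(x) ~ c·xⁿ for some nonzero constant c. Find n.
3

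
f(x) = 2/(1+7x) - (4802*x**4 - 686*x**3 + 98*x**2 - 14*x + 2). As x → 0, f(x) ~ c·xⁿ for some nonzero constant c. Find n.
5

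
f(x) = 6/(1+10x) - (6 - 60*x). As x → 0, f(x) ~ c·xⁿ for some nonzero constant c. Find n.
2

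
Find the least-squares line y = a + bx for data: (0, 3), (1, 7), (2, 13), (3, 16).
a = 3, b = 9/2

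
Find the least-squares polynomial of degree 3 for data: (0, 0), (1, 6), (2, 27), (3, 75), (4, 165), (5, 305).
13/126 + (1523/756)x + (407/252)x² + (55/27)x³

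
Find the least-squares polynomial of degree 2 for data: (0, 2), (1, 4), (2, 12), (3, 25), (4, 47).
78/35 + (-123/70)x + (45/14)x²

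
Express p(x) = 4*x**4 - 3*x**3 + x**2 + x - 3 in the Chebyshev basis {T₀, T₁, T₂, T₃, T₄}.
-T₀ + (-5/4)T₁ + (5/2)T₂ + (-3/4)T₃ + (1/2)T₄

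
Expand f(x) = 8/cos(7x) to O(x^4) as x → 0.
8 + 196*x**2 + O(x**4)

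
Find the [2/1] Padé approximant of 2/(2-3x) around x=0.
1/(1 - 3*x/2)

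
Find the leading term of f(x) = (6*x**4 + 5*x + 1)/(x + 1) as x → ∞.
6*x**3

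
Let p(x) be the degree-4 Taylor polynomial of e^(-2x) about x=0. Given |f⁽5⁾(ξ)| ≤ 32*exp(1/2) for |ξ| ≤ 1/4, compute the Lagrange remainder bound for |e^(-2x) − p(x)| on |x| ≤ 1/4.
exp(1/2)/3840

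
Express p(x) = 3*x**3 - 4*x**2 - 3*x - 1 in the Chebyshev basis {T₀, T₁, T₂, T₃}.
(-3)T₀ + (-3/4)T₁ + (-2)T₂ + (3/4)T₃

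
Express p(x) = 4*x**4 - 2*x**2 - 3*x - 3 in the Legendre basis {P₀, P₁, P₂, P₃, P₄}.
(-43/15)P₀ + (-3)P₁ + (20/21)P₂ + (32/35)P₄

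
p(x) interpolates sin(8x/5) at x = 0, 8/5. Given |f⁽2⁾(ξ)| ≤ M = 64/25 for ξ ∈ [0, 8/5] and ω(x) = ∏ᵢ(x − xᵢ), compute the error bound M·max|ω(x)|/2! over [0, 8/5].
512/625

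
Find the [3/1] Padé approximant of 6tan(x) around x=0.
2*x*(x**2 + 3)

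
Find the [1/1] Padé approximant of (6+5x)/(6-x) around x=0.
(5*x/6 + 1)/(1 - x/6)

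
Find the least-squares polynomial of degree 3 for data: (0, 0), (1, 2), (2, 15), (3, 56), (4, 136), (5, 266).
5/21 + (-94/63)x + (8/21)x² + (19/9)x³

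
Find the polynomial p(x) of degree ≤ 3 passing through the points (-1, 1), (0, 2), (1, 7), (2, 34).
3*x**3 + 2*x**2 + 2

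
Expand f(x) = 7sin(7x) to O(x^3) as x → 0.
49*x + O(x**3)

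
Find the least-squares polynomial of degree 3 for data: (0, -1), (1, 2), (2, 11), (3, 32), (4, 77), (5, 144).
-50/63 + (389/378)x + (29/126)x² + (29/27)x³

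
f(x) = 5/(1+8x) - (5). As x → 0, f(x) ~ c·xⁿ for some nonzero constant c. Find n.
1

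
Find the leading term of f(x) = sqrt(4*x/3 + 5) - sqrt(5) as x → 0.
2*sqrt(5)*x/15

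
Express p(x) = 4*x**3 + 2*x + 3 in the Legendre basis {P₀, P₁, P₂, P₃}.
(3)P₀ + (22/5)P₁ + (8/5)P₃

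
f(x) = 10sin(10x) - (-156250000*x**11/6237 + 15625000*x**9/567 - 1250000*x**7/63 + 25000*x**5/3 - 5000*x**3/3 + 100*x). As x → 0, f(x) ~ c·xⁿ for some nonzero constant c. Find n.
13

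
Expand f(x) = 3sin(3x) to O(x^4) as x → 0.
9*x - 27*x**3/2 + O(x**4)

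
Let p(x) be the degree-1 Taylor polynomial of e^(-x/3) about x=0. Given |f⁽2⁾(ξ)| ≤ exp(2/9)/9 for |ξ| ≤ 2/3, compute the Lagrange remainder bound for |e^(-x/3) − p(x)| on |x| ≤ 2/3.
2*exp(2/9)/81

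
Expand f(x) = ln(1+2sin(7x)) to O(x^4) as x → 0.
14*x - 98*x**2 + 2401*x**3/3 + O(x**4)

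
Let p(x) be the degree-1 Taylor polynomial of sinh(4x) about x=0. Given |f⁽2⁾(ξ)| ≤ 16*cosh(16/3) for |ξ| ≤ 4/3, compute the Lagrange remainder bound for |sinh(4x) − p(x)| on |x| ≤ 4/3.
128*cosh(16/3)/9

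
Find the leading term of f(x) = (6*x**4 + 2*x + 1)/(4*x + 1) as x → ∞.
3*x**3/2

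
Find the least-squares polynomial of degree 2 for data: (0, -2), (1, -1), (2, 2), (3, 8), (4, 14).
-15/7 + (27/70)x + (13/14)x²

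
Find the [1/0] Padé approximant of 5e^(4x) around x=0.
20*x + 5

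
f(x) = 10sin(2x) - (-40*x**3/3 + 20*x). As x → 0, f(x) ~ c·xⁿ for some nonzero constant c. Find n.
5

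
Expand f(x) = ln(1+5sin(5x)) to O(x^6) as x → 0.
25*x - 625*x**2/2 + 30625*x**3/6 - 1140625*x**4/12 + 45315625*x**5/24 + O(x**6)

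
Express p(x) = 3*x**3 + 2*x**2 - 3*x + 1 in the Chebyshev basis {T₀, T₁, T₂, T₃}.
(2)T₀ + (-3/4)T₁ + T₂ + (3/4)T₃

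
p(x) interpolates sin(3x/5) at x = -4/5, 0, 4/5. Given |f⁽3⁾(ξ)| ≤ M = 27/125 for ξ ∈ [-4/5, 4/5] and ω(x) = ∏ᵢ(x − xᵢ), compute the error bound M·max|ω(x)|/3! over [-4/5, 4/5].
64*sqrt(3)/15625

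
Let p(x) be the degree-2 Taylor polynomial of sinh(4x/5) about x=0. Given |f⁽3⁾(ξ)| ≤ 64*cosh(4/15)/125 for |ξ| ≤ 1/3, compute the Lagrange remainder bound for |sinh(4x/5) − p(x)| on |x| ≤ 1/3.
32*cosh(4/15)/10125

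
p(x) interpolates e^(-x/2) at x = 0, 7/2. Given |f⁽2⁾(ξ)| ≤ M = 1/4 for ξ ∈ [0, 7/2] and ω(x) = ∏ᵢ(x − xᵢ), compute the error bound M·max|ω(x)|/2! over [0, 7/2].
49/128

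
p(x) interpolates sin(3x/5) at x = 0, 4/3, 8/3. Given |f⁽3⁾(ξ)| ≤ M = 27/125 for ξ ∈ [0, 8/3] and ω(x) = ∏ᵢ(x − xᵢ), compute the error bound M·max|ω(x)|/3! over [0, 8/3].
64*sqrt(3)/3375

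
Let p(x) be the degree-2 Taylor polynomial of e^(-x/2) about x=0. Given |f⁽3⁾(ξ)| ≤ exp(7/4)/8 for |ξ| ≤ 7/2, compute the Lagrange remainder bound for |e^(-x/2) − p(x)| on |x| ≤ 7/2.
343*exp(7/4)/384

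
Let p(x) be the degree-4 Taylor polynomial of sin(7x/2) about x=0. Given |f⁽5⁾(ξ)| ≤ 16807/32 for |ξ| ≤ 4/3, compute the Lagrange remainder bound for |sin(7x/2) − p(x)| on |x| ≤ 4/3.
67228/3645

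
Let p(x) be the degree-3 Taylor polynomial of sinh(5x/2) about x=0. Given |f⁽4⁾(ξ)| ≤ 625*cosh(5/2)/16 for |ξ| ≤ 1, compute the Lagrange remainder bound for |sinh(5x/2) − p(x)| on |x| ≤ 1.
625*cosh(5/2)/384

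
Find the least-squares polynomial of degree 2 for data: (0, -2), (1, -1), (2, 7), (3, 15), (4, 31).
-74/35 + (-13/35)x + (15/7)x²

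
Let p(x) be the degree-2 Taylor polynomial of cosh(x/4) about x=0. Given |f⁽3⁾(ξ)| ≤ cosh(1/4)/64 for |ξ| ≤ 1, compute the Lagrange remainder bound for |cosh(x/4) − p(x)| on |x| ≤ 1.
cosh(1/4)/384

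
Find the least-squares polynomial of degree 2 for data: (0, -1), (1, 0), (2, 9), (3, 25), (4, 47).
-6/5 + (-19/10)x + (7/2)x²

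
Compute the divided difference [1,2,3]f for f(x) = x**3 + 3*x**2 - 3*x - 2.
9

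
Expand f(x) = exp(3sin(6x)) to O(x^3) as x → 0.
1 + 18*x + 162*x**2 + O(x**3)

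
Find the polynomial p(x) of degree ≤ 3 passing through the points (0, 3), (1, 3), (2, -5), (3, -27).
-x**3 - x**2 + 2*x + 3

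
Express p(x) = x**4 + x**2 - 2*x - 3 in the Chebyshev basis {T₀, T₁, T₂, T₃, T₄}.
(-17/8)T₀ + (-2)T₁ + T₂ + (1/8)T₄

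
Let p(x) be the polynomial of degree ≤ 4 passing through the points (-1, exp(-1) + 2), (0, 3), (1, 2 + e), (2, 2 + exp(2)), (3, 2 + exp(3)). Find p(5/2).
(-5 + e*(-70*e + 284 + 35*exp(3) + 140*exp(2)))*exp(-1)/128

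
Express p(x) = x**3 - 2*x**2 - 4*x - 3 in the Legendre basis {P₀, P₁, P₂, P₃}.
(-11/3)P₀ + (-17/5)P₁ + (-4/3)P₂ + (2/5)P₃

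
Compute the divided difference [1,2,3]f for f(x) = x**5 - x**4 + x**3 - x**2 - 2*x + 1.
70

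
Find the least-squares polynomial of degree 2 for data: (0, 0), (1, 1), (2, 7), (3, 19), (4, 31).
-2/5 + (2)x²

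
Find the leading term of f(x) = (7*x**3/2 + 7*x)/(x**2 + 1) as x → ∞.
7*x/2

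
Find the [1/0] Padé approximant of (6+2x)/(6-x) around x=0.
x/2 + 1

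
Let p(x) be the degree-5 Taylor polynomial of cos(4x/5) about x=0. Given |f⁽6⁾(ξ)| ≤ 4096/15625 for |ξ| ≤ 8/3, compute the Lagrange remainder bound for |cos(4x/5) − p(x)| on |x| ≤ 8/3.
67108864/512578125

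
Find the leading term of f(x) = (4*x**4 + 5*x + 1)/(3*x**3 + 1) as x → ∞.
4*x/3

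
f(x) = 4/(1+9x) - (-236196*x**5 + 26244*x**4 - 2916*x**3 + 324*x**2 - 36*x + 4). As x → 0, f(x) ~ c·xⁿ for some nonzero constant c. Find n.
6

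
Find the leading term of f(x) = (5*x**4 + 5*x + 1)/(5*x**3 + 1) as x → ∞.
x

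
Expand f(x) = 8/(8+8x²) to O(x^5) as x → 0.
1 - x**2 + x**4 + O(x**5)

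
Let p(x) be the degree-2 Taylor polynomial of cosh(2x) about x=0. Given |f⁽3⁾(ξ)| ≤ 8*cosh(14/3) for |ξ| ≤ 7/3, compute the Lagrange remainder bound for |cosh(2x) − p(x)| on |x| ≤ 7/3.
1372*cosh(14/3)/81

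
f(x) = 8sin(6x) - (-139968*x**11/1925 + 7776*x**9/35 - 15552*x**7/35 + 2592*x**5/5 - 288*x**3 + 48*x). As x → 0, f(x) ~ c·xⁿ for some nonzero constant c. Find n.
13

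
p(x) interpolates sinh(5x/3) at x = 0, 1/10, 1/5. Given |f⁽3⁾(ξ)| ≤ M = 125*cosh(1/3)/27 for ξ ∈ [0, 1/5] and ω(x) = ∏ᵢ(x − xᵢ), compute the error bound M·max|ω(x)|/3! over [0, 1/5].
sqrt(3)*cosh(1/3)/5832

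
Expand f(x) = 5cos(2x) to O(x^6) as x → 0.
5 - 10*x**2 + 10*x**4/3 + O(x**6)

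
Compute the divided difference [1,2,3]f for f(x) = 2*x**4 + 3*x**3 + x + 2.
68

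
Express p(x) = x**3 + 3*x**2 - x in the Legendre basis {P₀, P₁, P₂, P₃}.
P₀ + (-2/5)P₁ + (2)P₂ + (2/5)P₃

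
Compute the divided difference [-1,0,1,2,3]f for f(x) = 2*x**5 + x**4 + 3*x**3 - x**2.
11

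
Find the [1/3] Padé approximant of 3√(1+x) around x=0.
(21*x/8 + 3)/(x**3/64 - x**2/16 + 3*x/8 + 1)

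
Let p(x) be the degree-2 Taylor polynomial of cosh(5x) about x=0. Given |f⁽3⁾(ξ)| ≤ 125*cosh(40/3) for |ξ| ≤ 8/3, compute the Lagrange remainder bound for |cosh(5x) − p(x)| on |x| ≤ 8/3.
32000*cosh(40/3)/81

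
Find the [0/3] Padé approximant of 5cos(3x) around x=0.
5/(9*x**2/2 + 1)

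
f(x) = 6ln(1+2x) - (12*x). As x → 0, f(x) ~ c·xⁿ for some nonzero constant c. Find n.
2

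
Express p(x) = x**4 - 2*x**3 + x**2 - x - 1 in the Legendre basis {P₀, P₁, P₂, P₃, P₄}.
(-7/15)P₀ + (-11/5)P₁ + (26/21)P₂ + (-4/5)P₃ + (8/35)P₄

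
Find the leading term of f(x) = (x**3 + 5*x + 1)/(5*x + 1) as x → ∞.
x**2/5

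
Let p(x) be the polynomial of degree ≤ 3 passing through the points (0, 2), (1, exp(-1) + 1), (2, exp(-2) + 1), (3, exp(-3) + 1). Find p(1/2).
(-5*e + 1 + 15*exp(2) + 21*exp(3))*exp(-3)/16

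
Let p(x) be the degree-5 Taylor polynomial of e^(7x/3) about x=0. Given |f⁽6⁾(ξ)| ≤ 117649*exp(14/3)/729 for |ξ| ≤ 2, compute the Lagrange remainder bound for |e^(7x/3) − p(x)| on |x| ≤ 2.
470596*exp(14/3)/32805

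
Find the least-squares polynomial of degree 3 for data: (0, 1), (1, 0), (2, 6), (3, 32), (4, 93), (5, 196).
74/63 + (-43/27)x + (-130/63)x² + (55/27)x³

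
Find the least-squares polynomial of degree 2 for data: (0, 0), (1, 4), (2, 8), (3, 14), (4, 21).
1/7 + (102/35)x + (4/7)x²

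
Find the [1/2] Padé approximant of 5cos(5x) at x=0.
5/(25*x**2/2 + 1)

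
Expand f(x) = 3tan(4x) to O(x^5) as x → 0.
12*x + 64*x**3 + O(x**5)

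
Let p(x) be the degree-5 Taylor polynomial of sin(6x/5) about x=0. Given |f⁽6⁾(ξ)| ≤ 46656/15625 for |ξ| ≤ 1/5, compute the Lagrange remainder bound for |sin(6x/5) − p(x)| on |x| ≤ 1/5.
324/1220703125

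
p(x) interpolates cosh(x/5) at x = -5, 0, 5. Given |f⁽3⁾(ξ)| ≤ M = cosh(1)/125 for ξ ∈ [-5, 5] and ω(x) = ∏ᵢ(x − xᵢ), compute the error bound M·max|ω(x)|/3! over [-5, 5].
sqrt(3)*cosh(1)/27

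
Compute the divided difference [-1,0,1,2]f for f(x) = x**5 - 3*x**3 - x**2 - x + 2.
2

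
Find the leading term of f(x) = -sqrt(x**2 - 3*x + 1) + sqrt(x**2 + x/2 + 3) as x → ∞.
7/4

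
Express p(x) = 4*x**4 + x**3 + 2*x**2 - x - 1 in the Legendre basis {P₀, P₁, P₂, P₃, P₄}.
(7/15)P₀ + (-2/5)P₁ + (76/21)P₂ + (2/5)P₃ + (32/35)P₄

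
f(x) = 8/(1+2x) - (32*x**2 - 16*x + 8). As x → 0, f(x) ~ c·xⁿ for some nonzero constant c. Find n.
3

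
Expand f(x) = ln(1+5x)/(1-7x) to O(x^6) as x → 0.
5*x + 45*x**2/2 + 1195*x**3/6 + 14855*x**4/12 + 111485*x**5/12 + O(x**6)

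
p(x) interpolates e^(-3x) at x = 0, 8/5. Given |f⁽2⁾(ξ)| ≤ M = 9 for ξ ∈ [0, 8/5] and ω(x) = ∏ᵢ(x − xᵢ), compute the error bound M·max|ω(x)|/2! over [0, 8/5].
72/25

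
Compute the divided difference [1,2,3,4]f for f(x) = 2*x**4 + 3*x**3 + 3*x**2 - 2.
23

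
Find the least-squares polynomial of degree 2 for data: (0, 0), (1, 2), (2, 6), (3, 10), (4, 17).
1/35 + (47/35)x + (5/7)x²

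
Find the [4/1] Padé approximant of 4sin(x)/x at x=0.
x**4/30 - 2*x**2/3 + 4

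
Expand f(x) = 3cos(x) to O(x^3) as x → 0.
3 - 3*x**2/2 + O(x**3)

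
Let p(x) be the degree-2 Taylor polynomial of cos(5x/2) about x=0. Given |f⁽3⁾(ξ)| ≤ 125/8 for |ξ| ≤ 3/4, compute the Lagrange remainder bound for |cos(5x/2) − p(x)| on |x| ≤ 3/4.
1125/1024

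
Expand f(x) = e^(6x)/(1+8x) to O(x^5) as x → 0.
1 - 2*x + 34*x**2 - 236*x**3 + 1942*x**4 + O(x**5)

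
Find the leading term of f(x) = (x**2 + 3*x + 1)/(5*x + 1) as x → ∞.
x/5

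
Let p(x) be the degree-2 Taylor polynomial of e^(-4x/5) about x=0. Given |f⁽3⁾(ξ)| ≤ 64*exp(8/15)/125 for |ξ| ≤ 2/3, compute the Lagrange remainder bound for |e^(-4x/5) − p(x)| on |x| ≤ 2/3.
256*exp(8/15)/10125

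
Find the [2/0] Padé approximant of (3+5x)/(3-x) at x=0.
2*x**2/3 + 2*x + 1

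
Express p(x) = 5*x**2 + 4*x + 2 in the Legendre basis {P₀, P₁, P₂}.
(11/3)P₀ + (4)P₁ + (10/3)P₂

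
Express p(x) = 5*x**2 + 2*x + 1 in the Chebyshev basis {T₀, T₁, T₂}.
(7/2)T₀ + (2)T₁ + (5/2)T₂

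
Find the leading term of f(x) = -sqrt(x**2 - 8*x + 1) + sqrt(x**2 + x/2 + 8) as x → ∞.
17/4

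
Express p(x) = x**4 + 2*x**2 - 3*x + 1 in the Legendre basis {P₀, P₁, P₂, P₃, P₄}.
(28/15)P₀ + (-3)P₁ + (40/21)P₂ + (8/35)P₄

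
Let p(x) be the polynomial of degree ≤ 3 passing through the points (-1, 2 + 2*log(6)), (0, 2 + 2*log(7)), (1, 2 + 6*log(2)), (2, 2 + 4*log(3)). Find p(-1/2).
2 + log(7*2**(3/4)*21**(7/8)/4)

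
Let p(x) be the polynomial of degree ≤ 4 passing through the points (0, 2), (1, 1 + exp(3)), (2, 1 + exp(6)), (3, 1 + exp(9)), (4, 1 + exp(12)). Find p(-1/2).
-45*exp(9)/32 - 105*exp(3)/32 + 443/128 + 189*exp(6)/64 + 35*exp(12)/128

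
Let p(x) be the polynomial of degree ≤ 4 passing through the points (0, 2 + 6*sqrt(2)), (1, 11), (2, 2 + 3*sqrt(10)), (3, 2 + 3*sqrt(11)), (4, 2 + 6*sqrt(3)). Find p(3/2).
-15*sqrt(11)/32 - 15*sqrt(2)/64 + 9*sqrt(3)/64 + 199/32 + 135*sqrt(10)/64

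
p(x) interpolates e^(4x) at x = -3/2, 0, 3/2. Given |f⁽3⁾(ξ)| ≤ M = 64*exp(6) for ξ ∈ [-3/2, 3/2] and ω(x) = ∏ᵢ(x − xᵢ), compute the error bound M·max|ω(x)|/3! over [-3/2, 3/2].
8*sqrt(3)*exp(6)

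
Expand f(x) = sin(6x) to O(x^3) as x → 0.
6*x + O(x**3)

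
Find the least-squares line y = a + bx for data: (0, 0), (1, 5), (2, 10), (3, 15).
a = 0, b = 5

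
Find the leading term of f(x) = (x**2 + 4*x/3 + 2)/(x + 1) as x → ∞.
x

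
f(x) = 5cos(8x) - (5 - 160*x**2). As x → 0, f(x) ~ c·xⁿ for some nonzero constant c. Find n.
4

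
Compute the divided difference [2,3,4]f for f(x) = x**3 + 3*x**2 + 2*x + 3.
12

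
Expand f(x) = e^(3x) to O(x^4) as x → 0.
1 + 3*x + 9*x**2/2 + 9*x**3/2 + O(x**4)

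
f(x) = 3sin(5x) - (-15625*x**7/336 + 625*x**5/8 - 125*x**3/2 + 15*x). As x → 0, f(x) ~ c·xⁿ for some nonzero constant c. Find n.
9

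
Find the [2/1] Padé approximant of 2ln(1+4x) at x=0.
8*x*(2*x + 3)/(3*(8*x/3 + 1))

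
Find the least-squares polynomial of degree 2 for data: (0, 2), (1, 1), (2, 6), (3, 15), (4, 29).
13/7 + (-102/35)x + (17/7)x²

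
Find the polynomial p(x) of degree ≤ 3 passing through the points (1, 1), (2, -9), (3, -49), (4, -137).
-3*x**3 + 3*x**2 + 2*x - 1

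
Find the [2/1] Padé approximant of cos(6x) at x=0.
1 - 18*x**2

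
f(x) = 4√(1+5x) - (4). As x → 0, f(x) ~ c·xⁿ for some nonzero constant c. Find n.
1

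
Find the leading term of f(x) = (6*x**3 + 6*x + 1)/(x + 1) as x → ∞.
6*x**2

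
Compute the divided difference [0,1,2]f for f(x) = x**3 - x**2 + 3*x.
2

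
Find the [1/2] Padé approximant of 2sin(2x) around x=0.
4*x/(2*x**2/3 + 1)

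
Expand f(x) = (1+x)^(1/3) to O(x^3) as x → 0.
1 + x/3 - x**2/9 + O(x**3)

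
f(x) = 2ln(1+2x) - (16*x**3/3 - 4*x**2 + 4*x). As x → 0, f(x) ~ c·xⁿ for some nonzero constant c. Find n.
4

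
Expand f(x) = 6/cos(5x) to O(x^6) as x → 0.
6 + 75*x**2 + 3125*x**4/4 + O(x**6)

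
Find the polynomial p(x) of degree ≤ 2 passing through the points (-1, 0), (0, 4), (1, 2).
-3*x**2 + x + 4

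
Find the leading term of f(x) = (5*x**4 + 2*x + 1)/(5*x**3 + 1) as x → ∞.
x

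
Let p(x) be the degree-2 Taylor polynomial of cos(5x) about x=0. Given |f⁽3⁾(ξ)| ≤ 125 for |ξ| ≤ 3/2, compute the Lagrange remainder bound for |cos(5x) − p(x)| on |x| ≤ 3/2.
1125/16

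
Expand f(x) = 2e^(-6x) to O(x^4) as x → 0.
2 - 12*x + 36*x**2 - 72*x**3 + O(x**4)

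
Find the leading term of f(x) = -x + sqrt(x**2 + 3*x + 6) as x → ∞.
3/2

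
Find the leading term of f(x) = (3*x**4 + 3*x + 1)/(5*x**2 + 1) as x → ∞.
3*x**2/5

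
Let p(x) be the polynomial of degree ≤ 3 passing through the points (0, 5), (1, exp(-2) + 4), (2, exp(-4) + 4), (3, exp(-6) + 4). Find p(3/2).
(-1 + 9*exp(2) + 9*exp(4) + 63*exp(6))*exp(-6)/16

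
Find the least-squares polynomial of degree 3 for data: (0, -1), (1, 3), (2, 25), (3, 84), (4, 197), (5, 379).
-6/7 + (-23/42)x + (8/7)x² + (17/6)x³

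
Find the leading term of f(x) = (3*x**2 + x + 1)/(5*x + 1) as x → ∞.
3*x/5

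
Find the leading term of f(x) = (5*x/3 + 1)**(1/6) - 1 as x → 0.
5*x/18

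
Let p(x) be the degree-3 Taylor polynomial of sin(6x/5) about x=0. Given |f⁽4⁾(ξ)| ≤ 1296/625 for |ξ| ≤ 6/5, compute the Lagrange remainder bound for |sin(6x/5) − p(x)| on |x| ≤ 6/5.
69984/390625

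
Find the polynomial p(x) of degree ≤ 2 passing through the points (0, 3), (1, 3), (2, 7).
2*x**2 - 2*x + 3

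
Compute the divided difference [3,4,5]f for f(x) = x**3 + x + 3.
12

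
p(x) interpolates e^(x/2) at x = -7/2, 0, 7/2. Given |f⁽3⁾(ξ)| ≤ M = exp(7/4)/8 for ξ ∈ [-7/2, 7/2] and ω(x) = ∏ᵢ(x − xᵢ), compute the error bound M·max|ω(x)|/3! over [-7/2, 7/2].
343*sqrt(3)*exp(7/4)/1728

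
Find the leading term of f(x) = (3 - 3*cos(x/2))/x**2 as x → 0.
3/8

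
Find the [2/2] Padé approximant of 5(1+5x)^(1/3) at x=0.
(875*x**2/27 + 175*x/6 + 5)/(125*x**2/54 + 25*x/6 + 1)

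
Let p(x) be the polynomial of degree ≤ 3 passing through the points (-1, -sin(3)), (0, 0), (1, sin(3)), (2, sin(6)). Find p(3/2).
5*sin(6)/16 + 7*sin(3)/8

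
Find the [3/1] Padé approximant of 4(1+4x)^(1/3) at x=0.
(-256*x**3/81 + 64*x**2/9 + 16*x + 4)/(8*x/3 + 1)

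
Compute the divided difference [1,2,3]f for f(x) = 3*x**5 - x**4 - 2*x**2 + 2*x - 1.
243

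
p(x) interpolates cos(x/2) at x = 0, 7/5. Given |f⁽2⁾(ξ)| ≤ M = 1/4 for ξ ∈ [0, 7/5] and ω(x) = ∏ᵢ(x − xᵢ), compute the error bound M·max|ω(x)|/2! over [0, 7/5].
49/800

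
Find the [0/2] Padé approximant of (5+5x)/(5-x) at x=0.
1/(6*x**2/5 - 6*x/5 + 1)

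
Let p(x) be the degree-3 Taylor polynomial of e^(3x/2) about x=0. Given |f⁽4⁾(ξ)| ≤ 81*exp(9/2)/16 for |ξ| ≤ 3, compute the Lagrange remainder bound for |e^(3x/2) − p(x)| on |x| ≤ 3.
2187*exp(9/2)/128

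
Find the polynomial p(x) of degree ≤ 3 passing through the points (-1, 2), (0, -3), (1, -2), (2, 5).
3*x**2 - 2*x - 3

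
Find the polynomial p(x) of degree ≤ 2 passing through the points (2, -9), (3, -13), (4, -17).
-4*x - 1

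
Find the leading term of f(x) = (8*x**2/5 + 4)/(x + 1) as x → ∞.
8*x/5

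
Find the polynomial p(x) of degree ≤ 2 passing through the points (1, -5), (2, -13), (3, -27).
-3*x**2 + x - 3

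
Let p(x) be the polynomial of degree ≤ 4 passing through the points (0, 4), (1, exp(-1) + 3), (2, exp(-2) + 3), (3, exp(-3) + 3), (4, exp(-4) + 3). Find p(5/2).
(-20*exp(3) - 5 + 60*e + 90*exp(2) + 387*exp(4))*exp(-4)/128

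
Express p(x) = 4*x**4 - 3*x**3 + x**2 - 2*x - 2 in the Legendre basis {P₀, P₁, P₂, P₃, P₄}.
(-13/15)P₀ + (-19/5)P₁ + (62/21)P₂ + (-6/5)P₃ + (32/35)P₄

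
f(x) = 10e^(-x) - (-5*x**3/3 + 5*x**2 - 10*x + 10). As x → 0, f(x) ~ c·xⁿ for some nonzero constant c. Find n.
4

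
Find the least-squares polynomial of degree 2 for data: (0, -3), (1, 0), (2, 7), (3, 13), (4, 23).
-22/7 + (39/14)x + (13/14)x²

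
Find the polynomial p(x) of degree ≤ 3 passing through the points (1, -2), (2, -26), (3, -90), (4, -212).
-3*x**3 - 2*x**2 + 3*x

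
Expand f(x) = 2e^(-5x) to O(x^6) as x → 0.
2 - 10*x + 25*x**2 - 125*x**3/3 + 625*x**4/12 - 625*x**5/12 + O(x**6)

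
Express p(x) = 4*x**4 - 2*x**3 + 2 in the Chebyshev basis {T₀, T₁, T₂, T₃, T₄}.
(7/2)T₀ + (-3/2)T₁ + (2)T₂ + (-1/2)T₃ + (1/2)T₄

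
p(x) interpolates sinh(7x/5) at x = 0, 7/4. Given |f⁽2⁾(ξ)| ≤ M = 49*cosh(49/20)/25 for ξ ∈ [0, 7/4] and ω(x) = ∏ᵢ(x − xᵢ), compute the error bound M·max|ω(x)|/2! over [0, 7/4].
2401*cosh(49/20)/3200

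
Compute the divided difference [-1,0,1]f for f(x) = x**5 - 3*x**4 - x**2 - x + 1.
-4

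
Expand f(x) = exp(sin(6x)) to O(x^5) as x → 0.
1 + 6*x + 18*x**2 - 162*x**4 + O(x**5)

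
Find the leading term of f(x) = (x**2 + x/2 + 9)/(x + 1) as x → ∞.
x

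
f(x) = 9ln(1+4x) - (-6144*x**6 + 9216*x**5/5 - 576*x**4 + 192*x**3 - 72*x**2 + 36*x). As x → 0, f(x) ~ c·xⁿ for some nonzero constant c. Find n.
7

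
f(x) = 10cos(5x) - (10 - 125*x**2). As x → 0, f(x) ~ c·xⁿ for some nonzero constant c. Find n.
4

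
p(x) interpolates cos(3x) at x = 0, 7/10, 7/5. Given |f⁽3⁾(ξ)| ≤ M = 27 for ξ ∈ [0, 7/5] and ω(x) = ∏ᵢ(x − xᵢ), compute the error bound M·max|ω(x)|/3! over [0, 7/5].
343*sqrt(3)/1000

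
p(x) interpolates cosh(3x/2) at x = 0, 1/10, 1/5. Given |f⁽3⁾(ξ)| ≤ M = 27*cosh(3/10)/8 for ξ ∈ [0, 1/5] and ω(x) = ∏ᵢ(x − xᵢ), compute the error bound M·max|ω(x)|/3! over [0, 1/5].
sqrt(3)*cosh(3/10)/8000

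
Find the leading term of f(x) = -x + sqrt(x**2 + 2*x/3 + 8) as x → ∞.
1/3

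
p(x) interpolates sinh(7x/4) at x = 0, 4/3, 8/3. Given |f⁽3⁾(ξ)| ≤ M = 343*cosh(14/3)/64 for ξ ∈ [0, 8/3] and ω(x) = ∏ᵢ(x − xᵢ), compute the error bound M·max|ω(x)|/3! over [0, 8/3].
343*sqrt(3)*cosh(14/3)/729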